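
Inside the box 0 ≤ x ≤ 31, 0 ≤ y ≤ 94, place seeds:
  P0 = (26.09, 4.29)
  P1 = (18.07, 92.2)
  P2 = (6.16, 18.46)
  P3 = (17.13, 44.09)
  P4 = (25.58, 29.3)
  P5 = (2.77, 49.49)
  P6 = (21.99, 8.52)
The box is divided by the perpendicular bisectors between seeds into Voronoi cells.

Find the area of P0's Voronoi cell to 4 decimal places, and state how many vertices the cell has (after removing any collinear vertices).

1. box [0,31]×[0,94]: [(0, 0) (31, 0) (31, 94) (0, 94)]
2. ⊥bis P0·P1 via (22.08,48.245): [(0, 46.2306) (0, 0) (31, 0) (31, 49.0588)]  |A|=1476.986
3. ⊥bis P0·P2 via (16.125,11.375): [(8.0375, 0) (31, 0) (31, 32.2966)]  |A|=370.805
4. ⊥bis P0·P3 via (21.61,24.19): [(25.9274, 25.1619) (8.0375, 0) (31, 0) (31, 26.3039)]  |A|=355.6057
5. ⊥bis P0·P4 via (25.835,16.795): [(19.8924, 16.6738) (8.0375, 0) (31, 0) (31, 16.9003)]  |A|=285.2973
6. ⊥bis P0·P5 via (14.43,26.89): [(19.8924, 16.6738) (8.0375, 0) (31, 0) (31, 16.9003)]  |A|=285.2973
7. ⊥bis P0·P6 via (24.04,6.405): [(17.4319, 0) (31, 0) (31, 13.1511)]  |A|=89.2176
8. canonical 3-gon: [(17.4319, 0) (31, 0) (31, 13.1511)]
9. shoelace: 89.2176

Area of P0's cell: 89.2176 (3 vertices)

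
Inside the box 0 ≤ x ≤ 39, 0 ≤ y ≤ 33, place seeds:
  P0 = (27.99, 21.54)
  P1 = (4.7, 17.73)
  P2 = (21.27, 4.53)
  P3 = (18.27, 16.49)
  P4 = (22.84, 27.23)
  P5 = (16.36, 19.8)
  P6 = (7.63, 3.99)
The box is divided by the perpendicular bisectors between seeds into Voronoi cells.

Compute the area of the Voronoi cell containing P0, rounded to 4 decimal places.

1. box [0,39]×[0,33]: [(0, 0) (39, 0) (39, 33) (0, 33)]
2. ⊥bis P0·P1 via (16.345,19.635): [(19.5571, 0) (39, 0) (39, 33) (14.1586, 33)]  |A|=730.6908
3. ⊥bis P0·P2 via (24.63,13.035): [(16.9269, 16.0782) (39, 7.358) (39, 33) (14.1586, 33)]  |A|=493.1804
4. ⊥bis P0·P3 via (23.13,19.015): [(26.6519, 12.2362) (39, 7.358) (39, 33) (15.8641, 33)]  |A|=398.5093
5. ⊥bis P0·P4 via (25.415,24.385): [(21.9632, 21.2608) (26.6519, 12.2362) (39, 7.358) (39, 33) (34.9333, 33)]  |A|=286.5807
6. ⊥bis P0·P5 via (22.175,20.67): [(22.0719, 21.3592) (22.1365, 20.9272) (26.6519, 12.2362) (39, 7.358) (39, 33) (34.9333, 33)]  |A|=286.554
7. ⊥bis P0·P6 via (17.81,12.765): [(22.0719, 21.3592) (22.1365, 20.9272) (26.6519, 12.2362) (39, 7.358) (39, 33) (34.9333, 33)]  |A|=286.554
8. canonical 6-gon: [(22.0719, 21.3592) (22.1365, 20.9272) (26.6519, 12.2362) (39, 7.358) (39, 33) (34.9333, 33)]
9. shoelace: 286.554

Area of P0's cell: 286.5540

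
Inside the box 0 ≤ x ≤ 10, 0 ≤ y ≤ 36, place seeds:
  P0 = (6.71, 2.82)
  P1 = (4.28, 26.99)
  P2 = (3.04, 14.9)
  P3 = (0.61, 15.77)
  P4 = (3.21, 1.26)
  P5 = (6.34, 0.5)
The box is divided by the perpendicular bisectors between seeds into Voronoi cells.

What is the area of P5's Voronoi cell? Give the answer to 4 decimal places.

Area of P5's cell: 7.9177

1. box [0,10]×[0,36]: [(0, 0) (10, 0) (10, 36) (0, 36)]
2. ⊥bis P5·P0 via (6.525,1.66): [(0, 2.7006) (0, 0) (10, 0) (10, 1.1058)]  |A|=19.0321
3. ⊥bis P5·P1 via (5.31,13.745): [(0, 2.7006) (0, 0) (10, 0) (10, 1.1058)]  |A|=19.0321
4. ⊥bis P5·P2 via (4.69,7.7): [(0, 2.7006) (0, 0) (10, 0) (10, 1.1058)]  |A|=19.0321
5. ⊥bis P5·P3 via (3.475,8.135): [(0, 2.7006) (0, 0) (10, 0) (10, 1.1058)]  |A|=19.0321
6. ⊥bis P5·P4 via (4.775,0.88): [(5.0226, 1.8996) (4.5613, 0) (10, 0) (10, 1.1058)]  |A|=7.9177
7. canonical 4-gon: [(5.0226, 1.8996) (4.5613, 0) (10, 0) (10, 1.1058)]
8. shoelace: 7.9177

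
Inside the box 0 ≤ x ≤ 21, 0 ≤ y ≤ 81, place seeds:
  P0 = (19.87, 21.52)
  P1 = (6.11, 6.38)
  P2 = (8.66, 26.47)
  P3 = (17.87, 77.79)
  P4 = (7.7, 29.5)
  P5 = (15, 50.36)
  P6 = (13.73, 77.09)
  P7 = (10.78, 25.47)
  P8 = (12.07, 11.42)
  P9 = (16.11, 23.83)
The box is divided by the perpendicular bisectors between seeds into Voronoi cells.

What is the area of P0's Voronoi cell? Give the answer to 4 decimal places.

Area of P0's cell: 46.8063

1. box [0,21]×[0,81]: [(0, 0) (21, 0) (21, 81) (0, 81)]
2. ⊥bis P0·P1 via (12.99,13.95): [(0, 25.756) (21, 6.6701) (21, 81) (0, 81)]  |A|=1360.5262
3. ⊥bis P0·P2 via (14.265,23.995): [(10.7346, 15.9998) (21, 6.6701) (21, 39.2474)]  |A|=167.2098
4. ⊥bis P0·P3 via (18.87,49.655): [(10.7346, 15.9998) (21, 6.6701) (21, 39.2474)]  |A|=167.2098
5. ⊥bis P0·P4 via (13.785,25.51): [(17.3032, 30.8755) (10.7346, 15.9998) (21, 6.6701) (21, 36.5133)]  |A|=162.1562
6. ⊥bis P0·P5 via (17.435,35.94): [(17.3032, 30.8755) (10.7346, 15.9998) (21, 6.6701) (21, 36.5133)]  |A|=162.1562
7. ⊥bis P0·P6 via (16.8,49.305): [(17.3032, 30.8755) (10.7346, 15.9998) (21, 6.6701) (21, 36.5133)]  |A|=162.1562
8. ⊥bis P0·P7 via (15.325,23.495): [(20.9467, 36.4321) (11.6905, 15.1311) (21, 6.6701) (21, 36.5133)]  |A|=139.1041
9. ⊥bis P0·P8 via (15.97,16.47): [(20.9467, 36.4321) (13.2014, 18.6081) (21, 12.5854) (21, 36.5133)]  |A|=93.4618
10. ⊥bis P0·P9 via (17.99,22.675): [(14.7546, 17.4087) (21, 12.5854) (21, 27.5744)]  |A|=46.8063
11. canonical 3-gon: [(14.7546, 17.4087) (21, 12.5854) (21, 27.5744)]
12. shoelace: 46.8063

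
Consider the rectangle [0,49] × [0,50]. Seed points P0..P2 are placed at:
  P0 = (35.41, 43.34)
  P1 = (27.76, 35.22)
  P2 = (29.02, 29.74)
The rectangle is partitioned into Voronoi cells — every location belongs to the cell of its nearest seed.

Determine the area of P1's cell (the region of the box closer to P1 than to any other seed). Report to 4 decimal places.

Area of P1's cell: 599.5603

1. box [0,49]×[0,50]: [(0, 0) (49, 0) (49, 50) (0, 50)]
2. ⊥bis P1·P0 via (31.585,39.28): [(0, 0) (49, 0) (49, 22.873) (20.2064, 50) (0, 50)]  |A|=2059.458
3. ⊥bis P1·P2 via (28.39,32.48): [(0, 25.9524) (36.76, 34.4045) (20.2064, 50) (0, 50)]  |A|=599.5603
4. canonical 4-gon: [(0, 25.9524) (36.76, 34.4045) (20.2064, 50) (0, 50)]
5. shoelace: 599.5603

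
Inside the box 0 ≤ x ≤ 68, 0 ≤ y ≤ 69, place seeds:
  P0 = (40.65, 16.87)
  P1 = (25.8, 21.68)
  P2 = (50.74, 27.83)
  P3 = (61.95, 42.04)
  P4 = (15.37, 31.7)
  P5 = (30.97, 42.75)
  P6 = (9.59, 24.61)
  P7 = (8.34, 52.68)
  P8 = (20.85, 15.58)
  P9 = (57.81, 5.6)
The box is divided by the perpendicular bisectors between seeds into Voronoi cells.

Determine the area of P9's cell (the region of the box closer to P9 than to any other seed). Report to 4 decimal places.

1. box [0,68]×[0,69]: [(0, 0) (68, 0) (68, 69) (0, 69)]
2. ⊥bis P9·P0 via (49.23,11.235): [(41.8513, 0) (68, 0) (68, 39.8147)]  |A|=520.5513
3. ⊥bis P9·P1 via (41.805,13.64): [(41.8513, 0) (68, 0) (68, 39.8147)]  |A|=520.5513
4. ⊥bis P9·P2 via (54.275,16.715): [(52.4473, 16.1337) (41.8513, 0) (68, 0) (68, 21.0801)]  |A|=374.8641
5. ⊥bis P9·P3 via (59.88,23.82): [(52.4473, 16.1337) (41.8513, 0) (68, 0) (68, 21.0801)]  |A|=374.8641
6. ⊥bis P9·P4 via (36.59,18.65): [(52.4473, 16.1337) (41.8513, 0) (68, 0) (68, 21.0801)]  |A|=374.8641
7. ⊥bis P9·P5 via (44.39,24.175): [(52.4473, 16.1337) (41.8513, 0) (68, 0) (68, 21.0801)]  |A|=374.8641
8. ⊥bis P9·P6 via (33.7,15.105): [(52.4473, 16.1337) (41.8513, 0) (68, 0) (68, 21.0801)]  |A|=374.8641
9. ⊥bis P9·P7 via (33.075,29.14): [(52.4473, 16.1337) (41.8513, 0) (68, 0) (68, 21.0801)]  |A|=374.8641
10. ⊥bis P9·P8 via (39.33,10.59): [(52.4473, 16.1337) (41.8513, 0) (68, 0) (68, 21.0801)]  |A|=374.8641
11. canonical 4-gon: [(52.4473, 16.1337) (41.8513, 0) (68, 0) (68, 21.0801)]
12. shoelace: 374.8641

Area of P9's cell: 374.8641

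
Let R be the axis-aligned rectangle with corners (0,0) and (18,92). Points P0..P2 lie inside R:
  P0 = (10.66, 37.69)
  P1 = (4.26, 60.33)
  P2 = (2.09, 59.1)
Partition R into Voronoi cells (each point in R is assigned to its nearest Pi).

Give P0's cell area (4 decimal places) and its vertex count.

Area of P0's cell: 885.2571 (5 vertices)

1. box [0,18]×[0,92]: [(0, 0) (18, 0) (18, 92) (0, 92)]
2. ⊥bis P0·P1 via (7.46,49.01): [(0, 46.9012) (0, 0) (18, 0) (18, 51.9895)]  |A|=890.016
3. ⊥bis P0·P2 via (6.375,48.395): [(8.9966, 49.4444) (0, 45.8432) (0, 0) (18, 0) (18, 51.9895)]  |A|=885.2571
4. canonical 5-gon: [(8.9966, 49.4444) (0, 45.8432) (0, 0) (18, 0) (18, 51.9895)]
5. shoelace: 885.2571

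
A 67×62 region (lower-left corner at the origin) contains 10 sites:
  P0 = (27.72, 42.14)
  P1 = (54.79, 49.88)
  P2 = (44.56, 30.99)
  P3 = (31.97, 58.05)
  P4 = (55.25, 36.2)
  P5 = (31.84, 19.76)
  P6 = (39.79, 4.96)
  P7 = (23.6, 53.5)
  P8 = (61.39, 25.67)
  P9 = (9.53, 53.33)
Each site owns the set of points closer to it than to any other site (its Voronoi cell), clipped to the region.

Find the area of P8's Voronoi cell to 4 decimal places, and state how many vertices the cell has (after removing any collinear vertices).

1. box [0,67]×[0,62]: [(0, 0) (67, 0) (67, 62) (0, 62)]
2. ⊥bis P8·P0 via (44.555,33.905): [(27.97, 0) (67, 0) (67, 62) (58.2979, 62)]  |A|=1479.6925
3. ⊥bis P8·P1 via (58.09,37.775): [(44.6567, 34.1129) (27.97, 0) (67, 0) (67, 40.204)]  |A|=1114.8573
4. ⊥bis P8·P2 via (52.975,28.33): [(55.7598, 37.1397) (44.0198, 0) (67, 0) (67, 40.204)]  |A|=652.6898
5. ⊥bis P8·P3 via (46.68,41.86): [(55.7598, 37.1397) (44.0198, 0) (67, 0) (67, 40.204)]  |A|=652.6898
6. ⊥bis P8·P4 via (58.32,30.935): [(52.7767, 27.7027) (44.0198, 0) (67, 0) (67, 35.9963)]  |A|=574.2994
7. ⊥bis P8·P5 via (46.615,22.715): [(52.7767, 27.7027) (48.3918, 13.8309) (51.158, 0) (67, 0) (67, 35.9963)]  |A|=524.9356
8. ⊥bis P8·P6 via (50.59,15.315): [(52.7767, 27.7027) (49.2896, 16.6712) (65.274, 0) (67, 0) (67, 35.9963)]  |A|=397.1329
9. ⊥bis P8·P7 via (42.495,39.585): [(52.7767, 27.7027) (49.2896, 16.6712) (65.274, 0) (67, 0) (67, 35.9963)]  |A|=397.1329
10. ⊥bis P8·P9 via (35.46,39.5): [(52.7767, 27.7027) (49.2896, 16.6712) (65.274, 0) (67, 0) (67, 35.9963)]  |A|=397.1329
11. canonical 5-gon: [(52.7767, 27.7027) (49.2896, 16.6712) (65.274, 0) (67, 0) (67, 35.9963)]
12. shoelace: 397.1329

Area of P8's cell: 397.1329 (5 vertices)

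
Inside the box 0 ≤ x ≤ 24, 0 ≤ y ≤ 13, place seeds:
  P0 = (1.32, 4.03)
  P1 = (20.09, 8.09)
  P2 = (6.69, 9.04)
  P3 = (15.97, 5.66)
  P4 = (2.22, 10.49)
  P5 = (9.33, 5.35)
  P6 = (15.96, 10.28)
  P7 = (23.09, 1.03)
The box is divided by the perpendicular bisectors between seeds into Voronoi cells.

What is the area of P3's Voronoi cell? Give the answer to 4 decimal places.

Area of P3's cell: 46.8665

1. box [0,24]×[0,13]: [(0, 0) (24, 0) (24, 13) (0, 13)]
2. ⊥bis P3·P0 via (8.645,4.845): [(9.1841, 0) (24, 0) (24, 13) (7.7377, 13)]  |A|=202.0088
3. ⊥bis P3·P1 via (18.03,6.875): [(9.1841, 0) (22.0849, 0) (14.4174, 13) (7.7377, 13)]  |A|=127.2741
4. ⊥bis P3·P2 via (11.33,7.35): [(9.0598, 1.117) (9.1841, 0) (22.0849, 0) (14.4174, 13) (13.3879, 13)]  |A|=93.7034
5. ⊥bis P3·P4 via (9.095,8.075): [(9.0598, 1.117) (9.1841, 0) (22.0849, 0) (14.4174, 13) (13.3879, 13)]  |A|=93.7034
6. ⊥bis P3·P5 via (12.65,5.505): [(12.4237, 10.3528) (12.907, 0) (22.0849, 0) (14.4174, 13) (13.3879, 13)]  |A|=71.9794
7. ⊥bis P3·P6 via (15.965,7.97): [(12.5353, 7.9626) (12.907, 0) (22.0849, 0) (17.3824, 7.9731)]  |A|=55.8876
8. ⊥bis P3·P7 via (19.53,3.345): [(12.5353, 7.9626) (12.907, 0) (17.3548, 0) (19.8352, 3.8143) (17.3824, 7.9731)]  |A|=46.8665
9. canonical 5-gon: [(12.5353, 7.9626) (12.907, 0) (17.3548, 0) (19.8352, 3.8143) (17.3824, 7.9731)]
10. shoelace: 46.8665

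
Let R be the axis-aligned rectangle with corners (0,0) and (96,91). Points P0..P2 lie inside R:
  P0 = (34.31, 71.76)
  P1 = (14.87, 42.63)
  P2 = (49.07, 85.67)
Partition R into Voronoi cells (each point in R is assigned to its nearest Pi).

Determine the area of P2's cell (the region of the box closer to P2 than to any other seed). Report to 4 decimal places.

1. box [0,96]×[0,91]: [(0, 0) (96, 0) (96, 91) (0, 91)]
2. ⊥bis P2·P0 via (41.69,78.715): [(96, 21.0863) (96, 91) (30.1125, 91)]  |A|=2303.2214
3. ⊥bis P2·P1 via (31.97,64.15): [(96, 21.0863) (96, 91) (30.1125, 91)]  |A|=2303.2214
4. canonical 3-gon: [(96, 21.0863) (96, 91) (30.1125, 91)]
5. shoelace: 2303.2214

Area of P2's cell: 2303.2214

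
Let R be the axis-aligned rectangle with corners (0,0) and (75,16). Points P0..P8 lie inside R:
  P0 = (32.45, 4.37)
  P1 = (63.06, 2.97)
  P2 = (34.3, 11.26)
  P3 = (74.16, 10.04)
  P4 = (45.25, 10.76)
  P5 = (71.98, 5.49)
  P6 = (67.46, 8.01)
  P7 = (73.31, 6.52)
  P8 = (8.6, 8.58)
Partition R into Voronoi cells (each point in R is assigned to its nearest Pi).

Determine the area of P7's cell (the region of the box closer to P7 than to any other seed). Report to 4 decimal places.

1. box [0,75]×[0,16]: [(0, 0) (75, 0) (75, 16) (0, 16)]
2. ⊥bis P7·P0 via (52.88,5.445): [(53.1665, 0) (75, 0) (75, 16) (52.3246, 16)]  |A|=356.0711
3. ⊥bis P7·P1 via (68.185,4.745): [(69.8284, 0) (75, 0) (75, 16) (64.2869, 16)]  |A|=127.0775
4. ⊥bis P7·P2 via (53.805,8.89): [(69.8284, 0) (75, 0) (75, 16) (64.2869, 16)]  |A|=127.0775
5. ⊥bis P7·P3 via (73.735,8.28): [(66.3424, 10.0651) (69.8284, 0) (75, 0) (75, 7.9745)]  |A|=60.5466
6. ⊥bis P7·P4 via (59.28,8.64): [(66.3424, 10.0651) (69.8284, 0) (75, 0) (75, 7.9745)]  |A|=60.5466
7. ⊥bis P7·P5 via (72.645,6.005): [(70.2272, 9.1271) (75, 2.9641) (75, 7.9745)]  |A|=11.957
8. ⊥bis P7·P6 via (70.385,7.265): [(70.8226, 8.9833) (70.7028, 8.5129) (75, 2.9641) (75, 7.9745)]  |A|=11.8084
9. ⊥bis P7·P8 via (40.955,7.55): [(70.8226, 8.9833) (70.7028, 8.5129) (75, 2.9641) (75, 7.9745)]  |A|=11.8084
10. canonical 4-gon: [(70.8226, 8.9833) (70.7028, 8.5129) (75, 2.9641) (75, 7.9745)]
11. shoelace: 11.8084

Area of P7's cell: 11.8084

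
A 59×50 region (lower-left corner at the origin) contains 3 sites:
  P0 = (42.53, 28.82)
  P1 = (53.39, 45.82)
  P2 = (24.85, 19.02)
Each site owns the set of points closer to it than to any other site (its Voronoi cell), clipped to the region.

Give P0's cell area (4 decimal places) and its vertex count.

Area of P0's cell: 990.6719 (5 vertices)

1. box [0,59]×[0,50]: [(0, 0) (59, 0) (59, 50) (0, 50)]
2. ⊥bis P0·P1 via (47.96,37.32): [(0, 0) (59, 0) (59, 30.2674) (28.111, 50) (0, 50)]  |A|=2645.2398
3. ⊥bis P0·P2 via (33.69,23.92): [(46.9488, 0) (59, 0) (59, 30.2674) (28.111, 50) (19.2339, 50)]  |A|=990.6719
4. canonical 5-gon: [(46.9488, 0) (59, 0) (59, 30.2674) (28.111, 50) (19.2339, 50)]
5. shoelace: 990.6719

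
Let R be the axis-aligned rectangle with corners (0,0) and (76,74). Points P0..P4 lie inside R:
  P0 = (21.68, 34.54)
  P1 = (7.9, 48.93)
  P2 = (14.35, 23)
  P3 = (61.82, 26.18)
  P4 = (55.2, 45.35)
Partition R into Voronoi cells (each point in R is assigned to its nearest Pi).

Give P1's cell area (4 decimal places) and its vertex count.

1. box [0,76]×[0,74]: [(0, 0) (76, 0) (76, 74) (0, 74)]
2. ⊥bis P1·P0 via (14.79,41.735): [(0, 27.572) (48.4833, 74) (0, 74)]  |A|=1125.4918
3. ⊥bis P1·P2 via (11.125,35.965): [(0, 33.1977) (7.9363, 35.1718) (48.4833, 74) (0, 74)]  |A|=1103.1681
4. ⊥bis P1·P3 via (34.86,37.555): [(0, 33.1977) (7.9363, 35.1718) (48.4833, 74) (0, 74)]  |A|=1103.1681
5. ⊥bis P1·P4 via (31.55,47.14): [(0, 33.1977) (7.9363, 35.1718) (32.4186, 58.6163) (33.583, 74) (0, 74)]  |A|=988.5573
6. canonical 5-gon: [(0, 33.1977) (7.9363, 35.1718) (32.4186, 58.6163) (33.583, 74) (0, 74)]
7. shoelace: 988.5573

Area of P1's cell: 988.5573 (5 vertices)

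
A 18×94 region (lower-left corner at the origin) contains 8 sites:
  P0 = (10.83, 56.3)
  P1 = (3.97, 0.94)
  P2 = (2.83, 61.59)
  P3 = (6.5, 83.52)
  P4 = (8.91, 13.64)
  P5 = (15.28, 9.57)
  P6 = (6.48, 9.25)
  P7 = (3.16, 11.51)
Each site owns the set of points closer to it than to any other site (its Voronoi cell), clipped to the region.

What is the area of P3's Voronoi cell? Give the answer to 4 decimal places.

1. box [0,18]×[0,94]: [(0, 0) (18, 0) (18, 94) (0, 94)]
2. ⊥bis P3·P0 via (8.665,69.91): [(0, 68.5316) (18, 71.395) (18, 94) (0, 94)]  |A|=432.6608
3. ⊥bis P3·P1 via (5.235,42.23): [(0, 68.5316) (18, 71.395) (18, 94) (0, 94)]  |A|=432.6608
4. ⊥bis P3·P2 via (4.665,72.555): [(0, 73.3357) (14.7172, 70.8728) (18, 71.395) (18, 94) (0, 94)]  |A|=397.3095
5. ⊥bis P3·P4 via (7.705,48.58): [(0, 73.3357) (14.7172, 70.8728) (18, 71.395) (18, 94) (0, 94)]  |A|=397.3095
6. ⊥bis P3·P5 via (10.89,46.545): [(0, 73.3357) (14.7172, 70.8728) (18, 71.395) (18, 94) (0, 94)]  |A|=397.3095
7. ⊥bis P3·P6 via (6.49,46.385): [(0, 73.3357) (14.7172, 70.8728) (18, 71.395) (18, 94) (0, 94)]  |A|=397.3095
8. ⊥bis P3·P7 via (4.83,47.515): [(0, 73.3357) (14.7172, 70.8728) (18, 71.395) (18, 94) (0, 94)]  |A|=397.3095
9. canonical 5-gon: [(0, 73.3357) (14.7172, 70.8728) (18, 71.395) (18, 94) (0, 94)]
10. shoelace: 397.3095

Area of P3's cell: 397.3095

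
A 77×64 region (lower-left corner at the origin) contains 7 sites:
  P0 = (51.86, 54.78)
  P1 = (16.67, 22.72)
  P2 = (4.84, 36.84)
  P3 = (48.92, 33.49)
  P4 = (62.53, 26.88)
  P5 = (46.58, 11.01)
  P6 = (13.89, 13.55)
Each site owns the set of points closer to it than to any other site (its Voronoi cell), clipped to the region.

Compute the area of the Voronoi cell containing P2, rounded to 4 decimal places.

1. box [0,77]×[0,64]: [(0, 0) (77, 0) (77, 64) (0, 64)]
2. ⊥bis P2·P0 via (28.35,45.81): [(0, 0) (45.8283, 0) (21.4098, 64) (0, 64)]  |A|=2151.6201
3. ⊥bis P2·P1 via (10.755,29.78): [(0, 20.7693) (28.7226, 44.8336) (21.4098, 64) (0, 64)]  |A|=826.0234
4. ⊥bis P2·P3 via (26.88,35.165): [(0, 20.7693) (27.5395, 43.8423) (27.7988, 47.2547) (21.4098, 64) (0, 64)]  |A|=824.1334
5. ⊥bis P2·P4 via (33.685,31.86): [(0, 20.7693) (27.5395, 43.8423) (27.7988, 47.2547) (21.4098, 64) (0, 64)]  |A|=824.1334
6. ⊥bis P2·P5 via (25.71,23.925): [(0, 20.7693) (27.5395, 43.8423) (27.7988, 47.2547) (21.4098, 64) (0, 64)]  |A|=824.1334
7. ⊥bis P2·P6 via (9.365,25.195): [(0, 21.556) (1.7512, 22.2364) (27.5395, 43.8423) (27.7988, 47.2547) (21.4098, 64) (0, 64)]  |A|=823.4446
8. canonical 6-gon: [(0, 21.556) (1.7512, 22.2364) (27.5395, 43.8423) (27.7988, 47.2547) (21.4098, 64) (0, 64)]
9. shoelace: 823.4446

Area of P2's cell: 823.4446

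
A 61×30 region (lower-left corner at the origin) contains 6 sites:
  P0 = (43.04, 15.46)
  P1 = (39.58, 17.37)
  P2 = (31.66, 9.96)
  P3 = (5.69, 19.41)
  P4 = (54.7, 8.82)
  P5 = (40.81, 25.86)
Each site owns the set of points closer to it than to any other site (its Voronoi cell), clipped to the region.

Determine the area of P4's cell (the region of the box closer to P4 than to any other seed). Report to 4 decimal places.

Area of P4's cell: 302.9064

1. box [0,61]×[0,30]: [(0, 0) (61, 0) (61, 30) (0, 30)]
2. ⊥bis P4·P0 via (48.87,12.14): [(41.9567, 0) (61, 0) (61, 30) (59.0407, 30)]  |A|=315.0396
3. ⊥bis P4·P1 via (47.14,13.095): [(41.9567, 0) (61, 0) (61, 30) (59.0407, 30)]  |A|=315.0396
4. ⊥bis P4·P2 via (43.18,9.39): [(42.7876, 1.4591) (42.7154, 0) (61, 0) (61, 30) (59.0407, 30)]  |A|=314.4861
5. ⊥bis P4·P3 via (30.195,14.115): [(42.7876, 1.4591) (42.7154, 0) (61, 0) (61, 30) (59.0407, 30)]  |A|=314.4861
6. ⊥bis P4·P5 via (47.755,17.34): [(55.3627, 23.5414) (42.7876, 1.4591) (42.7154, 0) (61, 0) (61, 28.1365)]  |A|=302.9064
7. canonical 5-gon: [(55.3627, 23.5414) (42.7876, 1.4591) (42.7154, 0) (61, 0) (61, 28.1365)]
8. shoelace: 302.9064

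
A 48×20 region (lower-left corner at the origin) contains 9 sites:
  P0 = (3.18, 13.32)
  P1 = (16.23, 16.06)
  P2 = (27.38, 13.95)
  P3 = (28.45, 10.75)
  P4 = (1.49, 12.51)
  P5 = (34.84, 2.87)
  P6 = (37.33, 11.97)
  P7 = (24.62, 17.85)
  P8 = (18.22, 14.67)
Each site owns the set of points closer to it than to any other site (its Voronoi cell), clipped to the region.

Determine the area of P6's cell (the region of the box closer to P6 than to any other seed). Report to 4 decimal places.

Area of P6's cell: 206.3027

1. box [0,48]×[0,20]: [(0, 0) (48, 0) (48, 20) (0, 20)]
2. ⊥bis P6·P0 via (20.255,12.645): [(19.7551, 0) (48, 0) (48, 20) (20.5458, 20)]  |A|=556.9912
3. ⊥bis P6·P1 via (26.78,14.015): [(24.0633, 0) (48, 0) (48, 20) (27.9401, 20)]  |A|=439.9653
4. ⊥bis P6·P2 via (32.355,12.96): [(29.776, 0) (48, 0) (48, 20) (33.7559, 20)]  |A|=324.6805
5. ⊥bis P6·P3 via (32.89,11.36): [(32.5415, 13.897) (34.4507, 0) (48, 0) (48, 20) (33.7559, 20)]  |A|=292.1985
6. ⊥bis P6·P4 via (19.41,12.24): [(32.5415, 13.897) (34.4507, 0) (48, 0) (48, 20) (33.7559, 20)]  |A|=292.1985
7. ⊥bis P6·P5 via (36.085,7.42): [(32.5415, 13.897) (33.3276, 8.1745) (48, 4.1597) (48, 20) (33.7559, 20)]  |A|=206.3027
8. ⊥bis P6·P7 via (30.975,14.91): [(32.5415, 13.897) (33.3276, 8.1745) (48, 4.1597) (48, 20) (33.7559, 20)]  |A|=206.3027
9. ⊥bis P6·P8 via (27.775,13.32): [(32.5415, 13.897) (33.3276, 8.1745) (48, 4.1597) (48, 20) (33.7559, 20)]  |A|=206.3027
10. canonical 5-gon: [(32.5415, 13.897) (33.3276, 8.1745) (48, 4.1597) (48, 20) (33.7559, 20)]
11. shoelace: 206.3027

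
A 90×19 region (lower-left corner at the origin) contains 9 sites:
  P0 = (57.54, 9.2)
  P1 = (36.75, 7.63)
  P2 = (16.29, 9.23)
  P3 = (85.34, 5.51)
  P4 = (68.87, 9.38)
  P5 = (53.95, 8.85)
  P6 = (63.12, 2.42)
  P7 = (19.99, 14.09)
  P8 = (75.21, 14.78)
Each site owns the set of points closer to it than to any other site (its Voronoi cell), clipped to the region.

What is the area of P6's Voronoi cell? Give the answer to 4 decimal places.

1. box [0,90]×[0,19]: [(0, 0) (90, 0) (90, 19) (0, 19)]
2. ⊥bis P6·P0 via (60.33,5.81): [(53.2705, 0) (90, 0) (90, 19) (76.3566, 19)]  |A|=478.5426
3. ⊥bis P6·P1 via (49.935,5.025): [(53.2705, 0) (90, 0) (90, 19) (76.3566, 19)]  |A|=478.5426
4. ⊥bis P6·P2 via (39.705,5.825): [(53.2705, 0) (90, 0) (90, 19) (76.3566, 19)]  |A|=478.5426
5. ⊥bis P6·P3 via (74.23,3.965): [(72.5723, 15.8855) (53.2705, 0) (74.7814, 0)]  |A|=170.8554
6. ⊥bis P6·P4 via (65.995,5.9): [(63.2225, 8.1905) (53.2705, 0) (73.1366, 0)]  |A|=81.3566
7. ⊥bis P6·P5 via (58.535,5.635): [(63.2225, 8.1905) (56.3757, 2.5556) (54.5837, 0) (73.1366, 0)]  |A|=79.6786
8. ⊥bis P6·P7 via (41.555,8.255): [(63.2225, 8.1905) (56.3757, 2.5556) (54.5837, 0) (73.1366, 0)]  |A|=79.6786
9. ⊥bis P6·P8 via (69.165,8.6): [(63.2225, 8.1905) (56.3757, 2.5556) (54.5837, 0) (73.1366, 0)]  |A|=79.6786
10. canonical 4-gon: [(63.2225, 8.1905) (56.3757, 2.5556) (54.5837, 0) (73.1366, 0)]
11. shoelace: 79.6786

Area of P6's cell: 79.6786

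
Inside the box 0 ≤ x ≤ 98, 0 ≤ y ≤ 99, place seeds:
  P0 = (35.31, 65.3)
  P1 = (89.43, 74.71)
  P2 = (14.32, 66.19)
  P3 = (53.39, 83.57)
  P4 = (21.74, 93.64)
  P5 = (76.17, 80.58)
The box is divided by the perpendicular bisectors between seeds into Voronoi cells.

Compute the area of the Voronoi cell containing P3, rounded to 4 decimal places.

1. box [0,98]×[0,99]: [(0, 0) (98, 0) (98, 99) (0, 99)]
2. ⊥bis P3·P0 via (44.35,74.435): [(98, 21.3429) (98, 99) (19.5269, 99)]  |A|=3046.9972
3. ⊥bis P3·P1 via (71.41,79.14): [(65.1847, 53.817) (76.2923, 99) (19.5269, 99)]  |A|=1282.417
4. ⊥bis P3·P2 via (33.855,74.88): [(25.9553, 92.6384) (65.1847, 53.817) (76.2923, 99) (23.1254, 99)]  |A|=1270.9707
5. ⊥bis P3·P4 via (37.565,88.605): [(35.7609, 82.9348) (65.1847, 53.817) (76.2923, 99) (40.8724, 99)]  |A|=1110.9567
6. ⊥bis P3·P5 via (64.78,82.075): [(35.7609, 82.9348) (61.5439, 57.4199) (67.0015, 99) (40.8724, 99)]  |A|=815.5395
7. canonical 4-gon: [(35.7609, 82.9348) (61.5439, 57.4199) (67.0015, 99) (40.8724, 99)]
8. shoelace: 815.5395

Area of P3's cell: 815.5395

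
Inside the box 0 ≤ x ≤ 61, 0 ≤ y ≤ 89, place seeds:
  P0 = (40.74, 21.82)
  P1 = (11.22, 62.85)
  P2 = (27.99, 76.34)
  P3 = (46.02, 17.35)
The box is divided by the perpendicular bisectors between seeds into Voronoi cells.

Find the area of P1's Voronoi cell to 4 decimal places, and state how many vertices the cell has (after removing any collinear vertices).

1. box [0,61]×[0,89]: [(0, 0) (61, 0) (61, 89) (0, 89)]
2. ⊥bis P1·P0 via (25.98,42.335): [(0, 23.6431) (61, 67.531) (61, 89) (0, 89)]  |A|=2648.1918
3. ⊥bis P1·P2 via (19.605,69.595): [(0, 23.6431) (35.8316, 49.423) (3.9954, 89) (0, 89)]  |A|=1249.9848
4. ⊥bis P1·P3 via (28.62,40.1): [(0, 23.6431) (35.8316, 49.423) (3.9954, 89) (0, 89)]  |A|=1249.9848
5. canonical 4-gon: [(0, 23.6431) (35.8316, 49.423) (3.9954, 89) (0, 89)]
6. shoelace: 1249.9848

Area of P1's cell: 1249.9848 (4 vertices)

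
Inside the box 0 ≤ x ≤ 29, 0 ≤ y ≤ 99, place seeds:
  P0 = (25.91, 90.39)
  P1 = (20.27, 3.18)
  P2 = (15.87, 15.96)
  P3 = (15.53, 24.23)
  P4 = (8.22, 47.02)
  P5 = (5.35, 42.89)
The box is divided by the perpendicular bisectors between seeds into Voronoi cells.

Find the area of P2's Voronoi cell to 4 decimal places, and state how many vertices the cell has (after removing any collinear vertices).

1. box [0,29]×[0,99]: [(0, 0) (29, 0) (29, 99) (0, 99)]
2. ⊥bis P2·P0 via (20.89,53.175): [(0, 55.9929) (0, 0) (29, 0) (29, 52.081)]  |A|=1567.0718
3. ⊥bis P2·P1 via (18.07,9.57): [(0, 55.9929) (0, 3.3487) (29, 13.3331) (29, 52.081)]  |A|=1325.1859
4. ⊥bis P2·P3 via (15.7,20.095): [(0, 19.4495) (0, 3.3487) (29, 13.3331) (29, 20.6418)]  |A|=339.4384
5. ⊥bis P2·P4 via (12.045,31.49): [(0, 19.4495) (0, 3.3487) (29, 13.3331) (29, 20.6418)]  |A|=339.4384
6. ⊥bis P2·P5 via (10.61,29.425): [(0, 19.4495) (0, 3.3487) (29, 13.3331) (29, 20.6418)]  |A|=339.4384
7. canonical 4-gon: [(0, 19.4495) (0, 3.3487) (29, 13.3331) (29, 20.6418)]
8. shoelace: 339.4384

Area of P2's cell: 339.4384 (4 vertices)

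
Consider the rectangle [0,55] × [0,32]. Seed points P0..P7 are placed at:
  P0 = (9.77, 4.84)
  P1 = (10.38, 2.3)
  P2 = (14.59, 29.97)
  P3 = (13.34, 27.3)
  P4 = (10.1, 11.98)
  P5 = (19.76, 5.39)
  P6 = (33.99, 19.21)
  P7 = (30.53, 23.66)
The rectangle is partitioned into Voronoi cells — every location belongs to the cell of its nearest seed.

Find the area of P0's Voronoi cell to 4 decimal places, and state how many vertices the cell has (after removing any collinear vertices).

1. box [0,55]×[0,32]: [(0, 0) (55, 0) (55, 32) (0, 32)]
2. ⊥bis P0·P1 via (10.075,3.57): [(0, 1.1504) (55, 14.3591) (55, 32) (0, 32)]  |A|=1333.4891
3. ⊥bis P0·P2 via (12.18,17.405): [(0, 19.7412) (0, 1.1504) (43.0381, 11.4863)]  |A|=400.0551
4. ⊥bis P0·P3 via (11.555,16.07): [(0, 17.9067) (0, 1.1504) (41.9844, 11.2333)]  |A|=351.7502
5. ⊥bis P0·P4 via (9.935,8.41): [(0, 8.8692) (0, 1.1504) (26.9533, 7.6234)]  |A|=104.023
6. ⊥bis P0·P5 via (14.765,5.115): [(14.5955, 8.1946) (0, 8.8692) (0, 1.1504) (14.7877, 4.7018)]  |A|=82.4962
7. ⊥bis P0·P6 via (21.88,12.025): [(14.5955, 8.1946) (0, 8.8692) (0, 1.1504) (14.7877, 4.7018)]  |A|=82.4962
8. ⊥bis P0·P7 via (20.15,14.25): [(14.5955, 8.1946) (0, 8.8692) (0, 1.1504) (14.7877, 4.7018)]  |A|=82.4962
9. canonical 4-gon: [(14.5955, 8.1946) (0, 8.8692) (0, 1.1504) (14.7877, 4.7018)]
10. shoelace: 82.4962

Area of P0's cell: 82.4962 (4 vertices)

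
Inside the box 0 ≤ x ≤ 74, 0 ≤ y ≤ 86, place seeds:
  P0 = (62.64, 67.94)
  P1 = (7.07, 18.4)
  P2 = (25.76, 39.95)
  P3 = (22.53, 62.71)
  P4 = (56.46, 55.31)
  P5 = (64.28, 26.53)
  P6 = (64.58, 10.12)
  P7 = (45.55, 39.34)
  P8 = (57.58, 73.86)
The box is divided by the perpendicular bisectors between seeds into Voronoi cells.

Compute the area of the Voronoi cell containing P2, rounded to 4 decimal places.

Area of P2's cell: 793.3246

1. box [0,74]×[0,86]: [(0, 0) (74, 0) (74, 86) (0, 86)]
2. ⊥bis P2·P0 via (44.2,53.945): [(0, 0) (74, 0) (74, 14.6801) (19.8719, 86) (0, 86)]  |A|=4433.796
3. ⊥bis P2·P1 via (16.415,29.175): [(0, 43.4115) (50.0544, 0) (74, 0) (74, 14.6801) (19.8719, 86) (0, 86)]  |A|=3347.327
4. ⊥bis P2·P3 via (24.145,51.33): [(0, 47.9034) (0, 43.4115) (50.0544, 0) (74, 0) (74, 14.6801) (44.0416, 54.1536)]  |A|=2191.9853
5. ⊥bis P2·P4 via (41.11,47.63): [(38.2568, 53.3327) (0, 47.9034) (0, 43.4115) (50.0544, 0) (64.9405, 0)]  |A|=1561.5733
6. ⊥bis P2·P5 via (45.02,33.24): [(46.3704, 37.1161) (38.2568, 53.3327) (0, 47.9034) (0, 43.4115) (37.2949, 11.0662)]  |A|=1068.9085
7. ⊥bis P2·P6 via (45.17,25.035): [(39.666, 17.8723) (46.3704, 37.1161) (38.2568, 53.3327) (0, 47.9034) (0, 43.4115) (35.5794, 12.554)]  |A|=1061.3067
8. ⊥bis P2·P7 via (35.655,39.645): [(36.0673, 53.022) (0, 47.9034) (0, 43.4115) (34.8397, 13.1955)]  |A|=793.3246
9. ⊥bis P2·P8 via (41.67,56.905): [(36.0673, 53.022) (0, 47.9034) (0, 43.4115) (34.8397, 13.1955)]  |A|=793.3246
10. canonical 4-gon: [(36.0673, 53.022) (0, 47.9034) (0, 43.4115) (34.8397, 13.1955)]
11. shoelace: 793.3246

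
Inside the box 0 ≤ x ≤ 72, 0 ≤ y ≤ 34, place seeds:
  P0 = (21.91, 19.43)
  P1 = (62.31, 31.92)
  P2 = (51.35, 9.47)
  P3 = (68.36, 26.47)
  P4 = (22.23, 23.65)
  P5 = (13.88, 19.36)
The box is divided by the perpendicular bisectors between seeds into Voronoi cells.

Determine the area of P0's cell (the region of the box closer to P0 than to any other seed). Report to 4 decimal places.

1. box [0,72]×[0,34]: [(0, 0) (72, 0) (72, 34) (0, 34)]
2. ⊥bis P0·P1 via (42.11,25.675): [(0, 0) (50.0476, 0) (39.5363, 34) (0, 34)]  |A|=1522.9263
3. ⊥bis P0·P2 via (36.63,14.45): [(0, 0) (31.7413, 0) (41.3067, 28.2734) (39.5363, 34) (0, 34)]  |A|=1264.1354
4. ⊥bis P0·P3 via (45.135,22.95): [(0, 0) (31.7413, 0) (41.3067, 28.2734) (39.5363, 34) (0, 34)]  |A|=1264.1354
5. ⊥bis P0·P4 via (22.07,21.54): [(0, 23.2136) (0, 0) (31.7413, 0) (38.6045, 20.2862)]  |A|=770.0292
6. ⊥bis P0·P5 via (17.895,19.395): [(17.8735, 21.8582) (18.0641, 0) (31.7413, 0) (38.6045, 20.2862)]  |A|=365.151
7. canonical 4-gon: [(17.8735, 21.8582) (18.0641, 0) (31.7413, 0) (38.6045, 20.2862)]
8. shoelace: 365.151

Area of P0's cell: 365.1510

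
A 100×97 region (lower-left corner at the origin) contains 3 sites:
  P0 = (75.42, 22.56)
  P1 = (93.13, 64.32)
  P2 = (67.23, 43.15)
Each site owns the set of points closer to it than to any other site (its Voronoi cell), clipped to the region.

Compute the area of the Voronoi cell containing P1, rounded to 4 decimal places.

Area of P1's cell: 1829.6262

1. box [0,100]×[0,97]: [(0, 0) (100, 0) (100, 97) (0, 97)]
2. ⊥bis P1·P0 via (84.275,43.44): [(0, 79.1802) (100, 36.7712) (100, 97) (0, 97)]  |A|=3902.4314
3. ⊥bis P1·P2 via (80.18,53.735): [(90.8868, 40.636) (100, 36.7712) (100, 97) (44.8163, 97)]  |A|=1829.6262
4. canonical 4-gon: [(90.8868, 40.636) (100, 36.7712) (100, 97) (44.8163, 97)]
5. shoelace: 1829.6262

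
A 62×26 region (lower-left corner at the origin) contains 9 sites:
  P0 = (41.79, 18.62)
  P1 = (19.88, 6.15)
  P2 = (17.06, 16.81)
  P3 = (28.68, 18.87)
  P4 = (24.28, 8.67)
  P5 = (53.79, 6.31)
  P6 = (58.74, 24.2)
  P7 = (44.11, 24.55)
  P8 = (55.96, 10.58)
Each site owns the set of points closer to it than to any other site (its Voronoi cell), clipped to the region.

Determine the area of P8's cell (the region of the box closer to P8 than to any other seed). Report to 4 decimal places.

1. box [0,62]×[0,26]: [(0, 0) (62, 0) (62, 26) (0, 26)]
2. ⊥bis P8·P0 via (48.875,14.6): [(40.591, 0) (62, 0) (62, 26) (55.3433, 26)]  |A|=364.8537
3. ⊥bis P8·P1 via (37.92,8.365): [(40.591, 0) (62, 0) (62, 26) (55.3433, 26)]  |A|=364.8537
4. ⊥bis P8·P2 via (36.51,13.695): [(40.591, 0) (62, 0) (62, 26) (55.3433, 26)]  |A|=364.8537
5. ⊥bis P8·P3 via (42.32,14.725): [(40.591, 0) (62, 0) (62, 26) (55.3433, 26)]  |A|=364.8537
6. ⊥bis P8·P4 via (40.12,9.625): [(40.6898, 0.1741) (40.7003, 0) (62, 0) (62, 26) (55.3433, 26)]  |A|=364.8442
7. ⊥bis P8·P5 via (54.875,8.445): [(47.5072, 12.1893) (62, 4.8241) (62, 26) (55.3433, 26)]  |A|=199.416
8. ⊥bis P8·P6 via (57.35,17.39): [(51.1734, 18.6507) (47.5072, 12.1893) (62, 4.8241) (62, 16.4409)]  |A|=123.2085
9. ⊥bis P8·P7 via (50.035,17.565): [(51.2875, 18.6274) (51.042, 18.4192) (47.5072, 12.1893) (62, 4.8241) (62, 16.4409)]  |A|=123.1938
10. canonical 5-gon: [(51.2875, 18.6274) (51.042, 18.4192) (47.5072, 12.1893) (62, 4.8241) (62, 16.4409)]
11. shoelace: 123.1938

Area of P8's cell: 123.1938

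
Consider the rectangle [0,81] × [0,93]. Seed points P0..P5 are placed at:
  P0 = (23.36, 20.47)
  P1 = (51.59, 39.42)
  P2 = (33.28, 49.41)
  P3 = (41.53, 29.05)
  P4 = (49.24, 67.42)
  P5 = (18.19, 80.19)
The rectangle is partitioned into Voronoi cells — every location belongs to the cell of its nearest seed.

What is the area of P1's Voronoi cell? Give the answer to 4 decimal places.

Area of P1's cell: 1330.4733

1. box [0,81]×[0,93]: [(0, 0) (81, 0) (81, 93) (0, 93)]
2. ⊥bis P1·P0 via (37.475,29.945): [(0, 85.7719) (57.5762, 0) (81, 0) (81, 93) (0, 93)]  |A|=5063.7894
3. ⊥bis P1·P2 via (42.435,44.415): [(35.856, 32.3568) (57.5762, 0) (81, 0) (81, 93) (68.9431, 93)]  |A|=2843.7377
4. ⊥bis P1·P3 via (46.56,34.235): [(40.2308, 40.375) (81, 0.8245) (81, 93) (68.9431, 93)]  |A|=2196.2068
5. ⊥bis P1·P4 via (50.415,53.42): [(47.201, 53.1503) (40.2308, 40.375) (81, 0.8245) (81, 55.987)]  |A|=1330.4733
6. ⊥bis P1·P5 via (34.89,59.805): [(47.201, 53.1503) (40.2308, 40.375) (81, 0.8245) (81, 55.987)]  |A|=1330.4733
7. canonical 4-gon: [(47.201, 53.1503) (40.2308, 40.375) (81, 0.8245) (81, 55.987)]
8. shoelace: 1330.4733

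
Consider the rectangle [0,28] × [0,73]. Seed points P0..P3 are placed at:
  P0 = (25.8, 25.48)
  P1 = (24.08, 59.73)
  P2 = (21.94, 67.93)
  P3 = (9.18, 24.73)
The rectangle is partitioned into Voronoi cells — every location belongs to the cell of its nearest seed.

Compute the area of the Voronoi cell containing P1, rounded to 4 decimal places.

Area of P1's cell: 477.3272

1. box [0,28]×[0,73]: [(0, 0) (28, 0) (28, 73) (0, 73)]
2. ⊥bis P1·P0 via (24.94,42.605): [(0, 41.3525) (28, 42.7587) (28, 73) (0, 73)]  |A|=866.4431
3. ⊥bis P1·P2 via (23.01,63.83): [(0, 57.825) (0, 41.3525) (28, 42.7587) (28, 65.1323)]  |A|=543.8442
4. ⊥bis P1·P3 via (16.63,42.23): [(0, 57.825) (0, 49.3096) (16.7189, 42.1921) (28, 42.7587) (28, 65.1323)]  |A|=477.3272
5. canonical 5-gon: [(0, 57.825) (0, 49.3096) (16.7189, 42.1921) (28, 42.7587) (28, 65.1323)]
6. shoelace: 477.3272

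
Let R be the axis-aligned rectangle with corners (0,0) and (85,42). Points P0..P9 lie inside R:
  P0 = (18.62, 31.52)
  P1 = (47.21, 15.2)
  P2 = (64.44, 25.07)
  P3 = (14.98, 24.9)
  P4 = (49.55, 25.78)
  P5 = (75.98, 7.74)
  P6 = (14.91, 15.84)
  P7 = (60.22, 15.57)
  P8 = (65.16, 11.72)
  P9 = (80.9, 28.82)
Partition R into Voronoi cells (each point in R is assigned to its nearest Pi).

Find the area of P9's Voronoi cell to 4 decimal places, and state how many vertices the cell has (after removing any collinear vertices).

1. box [0,85]×[0,42]: [(0, 0) (85, 0) (85, 42) (0, 42)]
2. ⊥bis P9·P0 via (49.76,30.17): [(48.4521, 0) (85, 0) (85, 42) (50.2729, 42)]  |A|=1496.7768
3. ⊥bis P9·P1 via (64.055,22.01): [(72.9531, 0) (85, 0) (85, 42) (55.9736, 42)]  |A|=862.5407
4. ⊥bis P9·P2 via (72.67,26.945): [(78.8087, 0) (85, 0) (85, 42) (69.2401, 42)]  |A|=460.9744
5. ⊥bis P9·P3 via (47.94,26.86): [(78.8087, 0) (85, 0) (85, 42) (69.2401, 42)]  |A|=460.9744
6. ⊥bis P9·P4 via (65.225,27.3): [(78.8087, 0) (85, 0) (85, 42) (69.2401, 42)]  |A|=460.9744
7. ⊥bis P9·P5 via (78.44,18.28): [(74.4309, 19.2157) (85, 16.7489) (85, 42) (69.2401, 42)]  |A|=312.9794
8. ⊥bis P9·P6 via (47.905,22.33): [(74.4309, 19.2157) (85, 16.7489) (85, 42) (69.2401, 42)]  |A|=312.9794
9. ⊥bis P9·P7 via (70.56,22.195): [(74.4309, 19.2157) (85, 16.7489) (85, 42) (69.2401, 42)]  |A|=312.9794
10. ⊥bis P9·P8 via (73.03,20.27): [(74.4309, 19.2157) (85, 16.7489) (85, 42) (69.2401, 42)]  |A|=312.9794
11. canonical 4-gon: [(74.4309, 19.2157) (85, 16.7489) (85, 42) (69.2401, 42)]
12. shoelace: 312.9794

Area of P9's cell: 312.9794 (4 vertices)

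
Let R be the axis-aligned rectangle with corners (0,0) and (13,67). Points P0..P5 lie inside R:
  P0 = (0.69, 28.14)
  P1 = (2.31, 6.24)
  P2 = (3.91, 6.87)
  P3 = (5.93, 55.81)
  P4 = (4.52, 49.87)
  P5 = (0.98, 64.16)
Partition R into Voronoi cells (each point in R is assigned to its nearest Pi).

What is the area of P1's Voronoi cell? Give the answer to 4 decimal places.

Area of P1's cell: 41.1274

1. box [0,13]×[0,67]: [(0, 0) (13, 0) (13, 67) (0, 67)]
2. ⊥bis P1·P0 via (1.5,17.19): [(0, 17.079) (0, 0) (13, 0) (13, 18.0407)]  |A|=228.2782
3. ⊥bis P1·P2 via (3.11,6.555): [(0, 14.4534) (0, 0) (5.691, 0)]  |A|=41.1274
4. ⊥bis P1·P3 via (4.12,31.025): [(0, 14.4534) (0, 0) (5.691, 0)]  |A|=41.1274
5. ⊥bis P1·P4 via (3.415,28.055): [(0, 14.4534) (0, 0) (5.691, 0)]  |A|=41.1274
6. ⊥bis P1·P5 via (1.645,35.2): [(0, 14.4534) (0, 0) (5.691, 0)]  |A|=41.1274
7. canonical 3-gon: [(0, 14.4534) (0, 0) (5.691, 0)]
8. shoelace: 41.1274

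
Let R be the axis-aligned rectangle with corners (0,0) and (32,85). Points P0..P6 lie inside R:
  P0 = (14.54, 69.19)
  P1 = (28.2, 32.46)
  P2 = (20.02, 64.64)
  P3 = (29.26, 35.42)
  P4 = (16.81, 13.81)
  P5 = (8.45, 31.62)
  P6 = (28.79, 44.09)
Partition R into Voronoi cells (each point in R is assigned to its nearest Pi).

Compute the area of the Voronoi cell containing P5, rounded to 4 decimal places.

Area of P5's cell: 498.8342

1. box [0,32]×[0,85]: [(0, 0) (32, 0) (32, 85) (0, 85)]
2. ⊥bis P5·P0 via (11.495,50.405): [(0, 52.2683) (0, 0) (32, 0) (32, 47.0812)]  |A|=1589.592
3. ⊥bis P5·P1 via (18.325,32.04): [(17.5859, 49.4177) (0, 52.2683) (0, 0) (19.6877, 0)]  |A|=946.0532
4. ⊥bis P5·P2 via (14.235,48.13): [(17.6922, 46.9186) (4.5117, 51.537) (0, 52.2683) (0, 0) (19.6877, 0)]  |A|=929.8293
5. ⊥bis P5·P3 via (18.855,33.52): [(18.082, 37.7531) (16.3206, 47.3992) (4.5117, 51.537) (0, 52.2683) (0, 0) (19.6877, 0)]  |A|=923.6373
6. ⊥bis P5·P4 via (12.63,22.715): [(18.6024, 25.5184) (18.082, 37.7531) (16.3206, 47.3992) (4.5117, 51.537) (0, 52.2683) (0, 16.7865)]  |A|=516.3033
7. ⊥bis P5·P6 via (18.62,37.855): [(18.6024, 25.5184) (18.082, 37.7531) (17.8273, 39.148) (11.7969, 48.9843) (4.5117, 51.537) (0, 52.2683) (0, 16.7865)]  |A|=498.8342
8. canonical 7-gon: [(18.6024, 25.5184) (18.082, 37.7531) (17.8273, 39.148) (11.7969, 48.9843) (4.5117, 51.537) (0, 52.2683) (0, 16.7865)]
9. shoelace: 498.8342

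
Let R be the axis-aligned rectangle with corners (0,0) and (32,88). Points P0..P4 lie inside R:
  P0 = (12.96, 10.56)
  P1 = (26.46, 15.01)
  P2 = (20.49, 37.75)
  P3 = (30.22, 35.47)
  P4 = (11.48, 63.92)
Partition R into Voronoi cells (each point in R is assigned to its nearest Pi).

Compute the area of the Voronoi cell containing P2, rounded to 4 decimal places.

1. box [0,32]×[0,88]: [(0, 0) (32, 0) (32, 88) (0, 88)]
2. ⊥bis P2·P0 via (16.725,24.155): [(0, 28.7868) (32, 19.9247) (32, 88) (0, 88)]  |A|=2036.615
3. ⊥bis P2·P1 via (23.475,26.38): [(0, 28.7868) (15.8855, 24.3875) (32, 28.6181) (32, 88) (0, 88)]  |A|=1966.5704
4. ⊥bis P2·P3 via (25.355,36.61): [(0, 28.7868) (15.8855, 24.3875) (22.9239, 26.2353) (32, 64.9678) (32, 88) (0, 88)]  |A|=1801.6141
5. ⊥bis P2·P4 via (15.985,50.835): [(0, 45.3316) (0, 28.7868) (15.8855, 24.3875) (22.9239, 26.2353) (29.8031, 55.5924)]  |A|=621.967
6. canonical 5-gon: [(0, 45.3316) (0, 28.7868) (15.8855, 24.3875) (22.9239, 26.2353) (29.8031, 55.5924)]
7. shoelace: 621.967

Area of P2's cell: 621.9670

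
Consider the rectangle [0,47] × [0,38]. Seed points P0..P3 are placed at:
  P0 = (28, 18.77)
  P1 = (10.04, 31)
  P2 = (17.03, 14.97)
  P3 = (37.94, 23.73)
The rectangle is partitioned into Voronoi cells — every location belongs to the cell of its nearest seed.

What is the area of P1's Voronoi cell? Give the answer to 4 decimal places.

Area of P1's cell: 375.7312

1. box [0,47]×[0,38]: [(0, 0) (47, 0) (47, 38) (0, 38)]
2. ⊥bis P1·P0 via (19.02,24.885): [(0, 0) (2.0744, 0) (27.9508, 38) (0, 38)]  |A|=570.4774
3. ⊥bis P1·P2 via (13.535,22.985): [(0, 17.083) (19.4963, 25.5845) (27.9508, 38) (0, 38)]  |A|=377.4142
4. ⊥bis P1·P3 via (23.99,27.365): [(0, 17.083) (19.4963, 25.5845) (26.0239, 35.1703) (26.7612, 38) (0, 38)]  |A|=375.7312
5. canonical 5-gon: [(0, 17.083) (19.4963, 25.5845) (26.0239, 35.1703) (26.7612, 38) (0, 38)]
6. shoelace: 375.7312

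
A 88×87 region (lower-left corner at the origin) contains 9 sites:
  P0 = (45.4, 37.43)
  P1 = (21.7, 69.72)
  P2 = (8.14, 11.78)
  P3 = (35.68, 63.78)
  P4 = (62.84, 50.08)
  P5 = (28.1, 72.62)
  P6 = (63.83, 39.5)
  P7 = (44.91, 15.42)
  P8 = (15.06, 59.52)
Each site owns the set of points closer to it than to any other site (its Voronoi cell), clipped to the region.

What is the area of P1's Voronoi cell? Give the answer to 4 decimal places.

Area of P1's cell: 422.7984

1. box [0,88]×[0,87]: [(0, 0) (88, 0) (88, 87) (0, 87)]
2. ⊥bis P1·P0 via (33.55,53.575): [(0, 28.9502) (79.0898, 87) (0, 87)]  |A|=2295.5738
3. ⊥bis P1·P2 via (14.92,40.75): [(0, 44.2418) (15.797, 40.5448) (79.0898, 87) (0, 87)]  |A|=2174.7931
4. ⊥bis P1·P3 via (28.69,66.75): [(0, 44.2418) (15.797, 40.5448) (18.3526, 42.4205) (37.2941, 87) (0, 87)]  |A|=1243.1767
5. ⊥bis P1·P4 via (42.27,59.9): [(0, 44.2418) (15.797, 40.5448) (18.3526, 42.4205) (37.2941, 87) (0, 87)]  |A|=1243.1767
6. ⊥bis P1·P5 via (24.9,71.17): [(0, 44.2418) (15.797, 40.5448) (18.3526, 42.4205) (27.8251, 64.7145) (17.727, 87) (0, 87)]  |A|=1025.1462
7. ⊥bis P1·P6 via (42.765,54.61): [(0, 44.2418) (15.797, 40.5448) (18.3526, 42.4205) (27.8251, 64.7145) (17.727, 87) (0, 87)]  |A|=1025.1462
8. ⊥bis P1·P7 via (33.305,42.57): [(0, 44.2418) (15.797, 40.5448) (18.3526, 42.4205) (27.8251, 64.7145) (17.727, 87) (0, 87)]  |A|=1025.1462
9. ⊥bis P1·P8 via (18.38,64.62): [(0, 76.585) (25.7472, 59.8241) (27.8251, 64.7145) (17.727, 87) (0, 87)]  |A|=422.7984
10. canonical 5-gon: [(0, 76.585) (25.7472, 59.8241) (27.8251, 64.7145) (17.727, 87) (0, 87)]
11. shoelace: 422.7984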